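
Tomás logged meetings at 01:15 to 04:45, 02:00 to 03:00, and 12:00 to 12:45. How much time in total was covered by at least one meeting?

Merged: 01:15–04:45, 12:00–12:45.
Lengths: 3 h 30 min + 45 min = 4 h 15 min.

4 h 15 min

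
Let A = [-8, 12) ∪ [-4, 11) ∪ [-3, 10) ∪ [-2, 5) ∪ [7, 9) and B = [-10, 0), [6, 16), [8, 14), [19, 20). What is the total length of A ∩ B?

A, merged: [-8, 12).
B, merged: [-10, 0), [6, 16), [19, 20).
A ∩ B = [-8, 0), [6, 12).
Total: 8 + 6 = 14.

14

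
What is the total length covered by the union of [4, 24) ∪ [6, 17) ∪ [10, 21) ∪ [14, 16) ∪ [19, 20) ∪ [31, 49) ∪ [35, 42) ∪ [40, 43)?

38

Merged: [4, 24), [31, 49).
Lengths: 20 + 18 = 38.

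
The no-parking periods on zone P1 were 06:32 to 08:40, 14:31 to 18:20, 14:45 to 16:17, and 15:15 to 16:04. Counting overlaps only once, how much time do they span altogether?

5 h 57 min

Merged: 06:32-08:40, 14:31-18:20.
Lengths: 2 h 8 min + 3 h 49 min = 5 h 57 min.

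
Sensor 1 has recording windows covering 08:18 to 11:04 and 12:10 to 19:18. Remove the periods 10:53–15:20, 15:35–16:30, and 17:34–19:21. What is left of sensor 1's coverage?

08:18–11:04 with B removed leaves 08:18–10:53.
12:10–19:18 with B removed leaves 15:20–15:35, 16:30–17:34.

08:18–10:53, 15:20–15:35, 16:30–17:34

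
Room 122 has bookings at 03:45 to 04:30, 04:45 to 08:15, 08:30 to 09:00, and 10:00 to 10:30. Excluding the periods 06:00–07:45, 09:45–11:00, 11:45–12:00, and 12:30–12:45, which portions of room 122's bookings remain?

03:45–04:30: nothing removed.
04:45–08:15 \ B = 04:45–06:00, 07:45–08:15.
08:30–09:00: nothing removed.
10:00–10:30: entirely removed.

03:45–04:30, 04:45–06:00, 07:45–08:15, 08:30–09:00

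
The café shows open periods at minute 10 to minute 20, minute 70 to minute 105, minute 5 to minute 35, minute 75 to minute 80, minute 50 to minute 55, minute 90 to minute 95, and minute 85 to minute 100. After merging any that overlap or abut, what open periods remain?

Sort by start: minute 5 to minute 35, minute 10 to minute 20, minute 50 to minute 55, minute 70 to minute 105, minute 75 to minute 80, minute 85 to minute 100, minute 90 to minute 95.
minute 10 to minute 20 overlaps/touches minute 5 to minute 35 → extend to minute 5 to minute 35.
minute 50 to minute 55 is disjoint → start new block.
minute 70 to minute 105 is disjoint → start new block.
minute 75 to minute 80 overlaps/touches minute 70 to minute 105 → extend to minute 70 to minute 105.
minute 85 to minute 100 overlaps/touches minute 70 to minute 105 → extend to minute 70 to minute 105.
minute 90 to minute 95 overlaps/touches minute 70 to minute 105 → extend to minute 70 to minute 105.

minute 5 to minute 35, minute 50 to minute 55, minute 70 to minute 105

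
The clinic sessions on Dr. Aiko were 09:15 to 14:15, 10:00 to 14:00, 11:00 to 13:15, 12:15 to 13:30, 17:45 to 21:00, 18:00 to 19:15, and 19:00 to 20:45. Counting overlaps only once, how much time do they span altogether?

8 h 15 min

Merged: 09:15-14:15, 17:45-21:00.
Lengths: 5 h + 3 h 15 min = 8 h 15 min.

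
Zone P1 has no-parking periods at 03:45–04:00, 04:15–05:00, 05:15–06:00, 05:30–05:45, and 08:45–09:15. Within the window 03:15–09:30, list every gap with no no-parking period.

03:15–03:45, 04:00–04:15, 05:00–05:15, 06:00–08:45, 09:15–09:30

Covered (merged): 03:45–04:00, 04:15–05:00, 05:15–06:00, 08:45–09:15.
Complement within 03:15–09:30: 03:15–03:45, 04:00–04:15, 05:00–05:15, 06:00–08:45, 09:15–09:30.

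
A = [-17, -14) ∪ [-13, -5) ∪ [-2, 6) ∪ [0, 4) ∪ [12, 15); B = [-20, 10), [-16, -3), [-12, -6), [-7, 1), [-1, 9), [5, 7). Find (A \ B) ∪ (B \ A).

First set merges to [-17, -14), [-13, -5), [-2, 6), [12, 15).
Second set merges to [-20, 10).
A but not B: [12, 15).
B but not A: [-20, -17), [-14, -13), [-5, -2), [6, 10).
Combining gives A △ B.

[-20, -17) ∪ [-14, -13) ∪ [-5, -2) ∪ [6, 10) ∪ [12, 15)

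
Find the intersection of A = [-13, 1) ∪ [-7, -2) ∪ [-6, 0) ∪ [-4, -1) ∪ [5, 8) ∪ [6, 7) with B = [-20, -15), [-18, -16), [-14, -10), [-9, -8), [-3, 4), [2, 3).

[-13, -10) ∪ [-9, -8) ∪ [-3, 1)

Merge the first list: [-13, 1), [5, 8).
Merge the second list: [-20, -15), [-14, -10), [-9, -8), [-3, 4).
[-13, 1) meets the second set on [-13, -10), [-9, -8), [-3, 1).
[5, 8): no overlap with the second set.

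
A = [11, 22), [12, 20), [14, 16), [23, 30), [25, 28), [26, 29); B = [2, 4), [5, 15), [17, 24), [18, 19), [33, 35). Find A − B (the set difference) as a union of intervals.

First set merges to [11, 22), [23, 30).
Second set merges to [2, 4), [5, 15), [17, 24), [33, 35).
[11, 22) with B removed leaves [15, 17).
[23, 30) with B removed leaves [24, 30).

[15, 17) ∪ [24, 30)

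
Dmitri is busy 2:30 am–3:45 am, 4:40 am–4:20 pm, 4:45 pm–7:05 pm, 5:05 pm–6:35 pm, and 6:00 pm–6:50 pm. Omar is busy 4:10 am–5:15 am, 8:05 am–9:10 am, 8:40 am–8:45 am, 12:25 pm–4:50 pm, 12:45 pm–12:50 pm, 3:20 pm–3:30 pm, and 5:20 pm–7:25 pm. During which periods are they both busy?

4:40 am-5:15 am, 8:05 am-9:10 am, 12:25 pm-4:20 pm, 4:45 pm-4:50 pm, 5:20 pm-7:05 pm

Merge the first list: 2:30 am-3:45 am, 4:40 am-4:20 pm, 4:45 pm-7:05 pm.
Merge the second list: 4:10 am-5:15 am, 8:05 am-9:10 am, 12:25 pm-4:50 pm, 5:20 pm-7:25 pm.
2:30 am-3:45 am falls entirely outside B.
4:40 am-4:20 pm overlaps B on 4:40 am-5:15 am, 8:05 am-9:10 am, 12:25 pm-4:20 pm.
4:45 pm-7:05 pm overlaps B on 4:45 pm-4:50 pm, 5:20 pm-7:05 pm.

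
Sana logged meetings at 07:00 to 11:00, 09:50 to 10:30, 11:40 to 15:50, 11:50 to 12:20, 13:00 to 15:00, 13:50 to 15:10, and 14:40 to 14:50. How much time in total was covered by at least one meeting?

8 h 10 min

Merged: 07:00–11:00, 11:40–15:50.
Lengths: 4 h + 4 h 10 min = 8 h 10 min.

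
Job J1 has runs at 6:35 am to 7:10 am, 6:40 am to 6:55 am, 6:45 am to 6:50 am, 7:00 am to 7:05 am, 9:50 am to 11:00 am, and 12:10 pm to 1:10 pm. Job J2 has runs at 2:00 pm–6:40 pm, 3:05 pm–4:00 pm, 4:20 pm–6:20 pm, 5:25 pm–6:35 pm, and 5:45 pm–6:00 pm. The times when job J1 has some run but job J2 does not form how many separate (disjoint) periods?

First set merges to 6:35 am–7:10 am, 9:50 am–11:00 am, 12:10 pm–1:10 pm.
Second set merges to 2:00 pm–6:40 pm.
A \ B = 6:35 am–7:10 am, 9:50 am–11:00 am, 12:10 pm–1:10 pm.
That is 3 disjoint pieces.

3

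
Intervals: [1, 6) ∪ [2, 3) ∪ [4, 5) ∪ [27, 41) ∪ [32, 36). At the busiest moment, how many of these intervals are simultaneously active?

Walk the sorted start/end points keeping a running depth.
The depth first hits 2 at 2.

2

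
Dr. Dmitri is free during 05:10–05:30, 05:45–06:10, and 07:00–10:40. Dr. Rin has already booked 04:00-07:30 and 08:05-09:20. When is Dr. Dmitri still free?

07:30–08:05, 09:20–10:40

05:10–05:30: fully covered by B → removed.
05:45–06:10: fully covered by B → removed.
07:00–10:40 minus B → 07:30–08:05, 09:20–10:40.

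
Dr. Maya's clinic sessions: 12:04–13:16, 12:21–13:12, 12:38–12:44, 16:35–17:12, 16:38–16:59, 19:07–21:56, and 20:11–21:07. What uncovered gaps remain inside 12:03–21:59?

12:03-12:04, 13:16-16:35, 17:12-19:07, 21:56-21:59

After merging, the occupied span is 12:04-13:16, 16:35-17:12, 19:07-21:56.
Uncovered inside 12:03-21:59: 12:03-12:04, 13:16-16:35, 17:12-19:07, 21:56-21:59.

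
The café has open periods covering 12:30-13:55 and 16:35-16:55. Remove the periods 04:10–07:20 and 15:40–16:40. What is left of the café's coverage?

12:30-13:55, 16:40-16:55

12:30-13:55: nothing removed.
16:35-16:55 \ B = 16:40-16:55.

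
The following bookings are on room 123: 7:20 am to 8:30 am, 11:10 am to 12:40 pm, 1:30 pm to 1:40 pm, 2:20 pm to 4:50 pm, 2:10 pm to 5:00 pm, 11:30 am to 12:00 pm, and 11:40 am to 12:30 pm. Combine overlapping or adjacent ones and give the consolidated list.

7:20 am–8:30 am, 11:10 am–12:40 pm, 1:30 pm–1:40 pm, 2:10 pm–5:00 pm

Sort by start: 7:20 am–8:30 am, 11:10 am–12:40 pm, 11:30 am–12:00 pm, 11:40 am–12:30 pm, 1:30 pm–1:40 pm, 2:10 pm–5:00 pm, 2:20 pm–4:50 pm.
11:10 am–12:40 pm is disjoint → start new block.
11:30 am–12:00 pm overlaps/touches 11:10 am–12:40 pm → extend to 11:10 am–12:40 pm.
11:40 am–12:30 pm overlaps/touches 11:10 am–12:40 pm → extend to 11:10 am–12:40 pm.
1:30 pm–1:40 pm is disjoint → start new block.
2:10 pm–5:00 pm is disjoint → start new block.
2:20 pm–4:50 pm overlaps/touches 2:10 pm–5:00 pm → extend to 2:10 pm–5:00 pm.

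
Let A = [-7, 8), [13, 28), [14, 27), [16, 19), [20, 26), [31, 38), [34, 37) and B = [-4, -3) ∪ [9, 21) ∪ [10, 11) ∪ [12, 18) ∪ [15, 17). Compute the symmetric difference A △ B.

[-7, -4) ∪ [-3, 8) ∪ [9, 13) ∪ [21, 28) ∪ [31, 38)

First set merges to [-7, 8), [13, 28), [31, 38).
Second set merges to [-4, -3), [9, 21).
A but not B: [-7, -4), [-3, 8), [21, 28), [31, 38).
B but not A: [9, 13).
Combining gives A △ B.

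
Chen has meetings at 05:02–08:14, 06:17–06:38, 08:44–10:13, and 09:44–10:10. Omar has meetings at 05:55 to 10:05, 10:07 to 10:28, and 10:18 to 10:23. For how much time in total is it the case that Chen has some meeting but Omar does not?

First set merges to 05:02-08:14, 08:44-10:13.
Second set merges to 05:55-10:05, 10:07-10:28.
A \ B = 05:02-05:55, 10:05-10:07.
Total: 53 min + 2 min = 55 min.

55 min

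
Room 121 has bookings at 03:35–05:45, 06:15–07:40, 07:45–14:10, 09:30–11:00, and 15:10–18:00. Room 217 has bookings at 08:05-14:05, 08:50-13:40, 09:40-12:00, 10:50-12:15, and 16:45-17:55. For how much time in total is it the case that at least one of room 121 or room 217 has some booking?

Merge the first list: 03:35-05:45, 06:15-07:40, 07:45-14:10, 15:10-18:00.
Merge the second list: 08:05-14:05, 16:45-17:55.
A ∪ B = 03:35-05:45, 06:15-07:40, 07:45-14:10, 15:10-18:00.
Total: 2 h 10 min + 1 h 25 min + 6 h 25 min + 2 h 50 min = 12 h 50 min.

12 h 50 min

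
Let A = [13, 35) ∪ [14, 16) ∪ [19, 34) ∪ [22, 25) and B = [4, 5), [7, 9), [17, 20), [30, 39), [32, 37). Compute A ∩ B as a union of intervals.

First set merges to [13, 35).
Second set merges to [4, 5), [7, 9), [17, 20), [30, 39).
[13, 35) ∩ B → [17, 20), [30, 35).

[17, 20) ∪ [30, 35)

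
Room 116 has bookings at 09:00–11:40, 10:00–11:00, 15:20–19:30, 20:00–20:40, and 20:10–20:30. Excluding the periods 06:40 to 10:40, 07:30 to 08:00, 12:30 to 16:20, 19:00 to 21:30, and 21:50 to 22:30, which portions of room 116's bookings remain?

10:40–11:40, 16:20–19:00

A, merged: 09:00–11:40, 15:20–19:30, 20:00–20:40.
B, merged: 06:40–10:40, 12:30–16:20, 19:00–21:30, 21:50–22:30.
09:00–11:40 with B removed leaves 10:40–11:40.
15:20–19:30 with B removed leaves 16:20–19:00.
20:00–20:40 lies entirely inside B → drops out.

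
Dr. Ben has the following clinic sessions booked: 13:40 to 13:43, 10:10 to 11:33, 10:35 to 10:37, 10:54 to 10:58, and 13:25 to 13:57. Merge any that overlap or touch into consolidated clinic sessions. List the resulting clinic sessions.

Sort by start: 10:10–11:33, 10:35–10:37, 10:54–10:58, 13:25–13:57, 13:40–13:43.
10:35–10:37 overlaps/touches 10:10–11:33 → extend to 10:10–11:33.
10:54–10:58 overlaps/touches 10:10–11:33 → extend to 10:10–11:33.
13:25–13:57 is disjoint → start new block.
13:40–13:43 overlaps/touches 13:25–13:57 → extend to 13:25–13:57.

10:10–11:33, 13:25–13:57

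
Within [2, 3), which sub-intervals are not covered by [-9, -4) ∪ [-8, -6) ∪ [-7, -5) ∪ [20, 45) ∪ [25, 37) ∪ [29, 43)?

[2, 3)

The merged coverage is [-9, -4), [20, 45).
Gaps within [2, 3): [2, 3).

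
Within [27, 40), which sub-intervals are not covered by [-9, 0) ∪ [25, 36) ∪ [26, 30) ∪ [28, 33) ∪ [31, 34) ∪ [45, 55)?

After merging, the occupied span is [-9, 0), [25, 36), [45, 55).
Uncovered inside [27, 40): [36, 40).

[36, 40)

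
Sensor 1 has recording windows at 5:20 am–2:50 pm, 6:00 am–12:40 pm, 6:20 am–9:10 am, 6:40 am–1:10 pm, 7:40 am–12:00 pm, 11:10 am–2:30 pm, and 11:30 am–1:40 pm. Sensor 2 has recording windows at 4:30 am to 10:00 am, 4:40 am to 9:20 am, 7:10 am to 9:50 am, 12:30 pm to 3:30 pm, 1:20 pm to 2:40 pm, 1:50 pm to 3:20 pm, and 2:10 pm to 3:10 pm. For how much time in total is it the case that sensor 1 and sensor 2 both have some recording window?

First set merges to 5:20 am-2:50 pm.
Second set merges to 4:30 am-10:00 am, 12:30 pm-3:30 pm.
A ∩ B = 5:20 am-10:00 am, 12:30 pm-2:50 pm.
Total: 4 h 40 min + 2 h 20 min = 7 h.

7 h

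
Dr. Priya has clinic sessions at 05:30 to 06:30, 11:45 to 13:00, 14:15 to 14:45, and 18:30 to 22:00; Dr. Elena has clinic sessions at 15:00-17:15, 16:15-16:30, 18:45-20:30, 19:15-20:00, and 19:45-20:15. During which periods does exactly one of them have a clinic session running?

05:30–06:30, 11:45–13:00, 14:15–14:45, 15:00–17:15, 18:30–18:45, 20:30–22:00

Merge the second list: 15:00–17:15, 18:45–20:30.
Only in the first: 05:30–06:30, 11:45–13:00, 14:15–14:45, 18:30–18:45, 20:30–22:00.
Only in the second: 15:00–17:15.
Together these are the periods covered by exactly one.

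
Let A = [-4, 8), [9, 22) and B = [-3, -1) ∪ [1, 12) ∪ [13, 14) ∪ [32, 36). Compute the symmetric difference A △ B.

A \ B = [-4, -3), [-1, 1), [12, 13), [14, 22).
B \ A = [8, 9), [32, 36).
Union of the two gives the symmetric difference.

[-4, -3) ∪ [-1, 1) ∪ [8, 9) ∪ [12, 13) ∪ [14, 22) ∪ [32, 36)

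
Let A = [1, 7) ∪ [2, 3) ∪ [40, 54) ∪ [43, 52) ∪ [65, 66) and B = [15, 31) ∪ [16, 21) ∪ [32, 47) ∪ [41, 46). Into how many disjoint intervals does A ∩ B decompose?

1

Merge the first list: [1, 7), [40, 54), [65, 66).
Merge the second list: [15, 31), [32, 47).
A ∩ B = [40, 47).
That is 1 disjoint piece.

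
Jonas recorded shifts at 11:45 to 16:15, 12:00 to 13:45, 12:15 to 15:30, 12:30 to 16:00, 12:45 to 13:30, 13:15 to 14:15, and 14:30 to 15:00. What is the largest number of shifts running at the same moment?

Sweep endpoints in order; track running count of active intervals.
Peak of 6 reached at 13:15.

6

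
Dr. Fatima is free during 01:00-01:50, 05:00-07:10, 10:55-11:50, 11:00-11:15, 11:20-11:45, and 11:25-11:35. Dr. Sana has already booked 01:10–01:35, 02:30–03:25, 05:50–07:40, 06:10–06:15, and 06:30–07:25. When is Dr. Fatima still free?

First set merges to 01:00–01:50, 05:00–07:10, 10:55–11:50.
Second set merges to 01:10–01:35, 02:30–03:25, 05:50–07:40.
01:00–01:50 with B removed leaves 01:00–01:10, 01:35–01:50.
05:00–07:10 with B removed leaves 05:00–05:50.
10:55–11:50 is untouched.

01:00–01:10, 01:35–01:50, 05:00–05:50, 10:55–11:50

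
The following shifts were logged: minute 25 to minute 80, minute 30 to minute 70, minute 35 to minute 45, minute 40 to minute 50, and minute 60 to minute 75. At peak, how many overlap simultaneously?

At minute 40, 4 of the intervals are simultaneously active.
No point has more.

4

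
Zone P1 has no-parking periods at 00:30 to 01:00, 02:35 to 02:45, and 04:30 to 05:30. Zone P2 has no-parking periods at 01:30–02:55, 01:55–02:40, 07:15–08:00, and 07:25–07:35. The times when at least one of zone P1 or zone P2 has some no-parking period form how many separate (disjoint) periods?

B, merged: 01:30-02:55, 07:15-08:00.
A ∪ B = 00:30-01:00, 01:30-02:55, 04:30-05:30, 07:15-08:00.
That is 4 disjoint pieces.

4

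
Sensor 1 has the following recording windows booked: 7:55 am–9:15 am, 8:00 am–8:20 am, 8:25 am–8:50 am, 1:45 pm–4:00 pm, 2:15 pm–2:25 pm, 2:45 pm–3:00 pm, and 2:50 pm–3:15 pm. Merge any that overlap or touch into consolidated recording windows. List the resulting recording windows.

8:00 am-8:20 am overlaps/touches 7:55 am-9:15 am → extend to 7:55 am-9:15 am.
8:25 am-8:50 am overlaps/touches 7:55 am-9:15 am → extend to 7:55 am-9:15 am.
1:45 pm-4:00 pm is disjoint → start new block.
2:15 pm-2:25 pm overlaps/touches 1:45 pm-4:00 pm → extend to 1:45 pm-4:00 pm.
2:45 pm-3:00 pm overlaps/touches 1:45 pm-4:00 pm → extend to 1:45 pm-4:00 pm.
2:50 pm-3:15 pm overlaps/touches 1:45 pm-4:00 pm → extend to 1:45 pm-4:00 pm.

7:55 am-9:15 am, 1:45 pm-4:00 pm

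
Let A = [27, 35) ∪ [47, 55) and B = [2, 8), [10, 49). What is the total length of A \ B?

A \ B = [49, 55).
Total: 6.

6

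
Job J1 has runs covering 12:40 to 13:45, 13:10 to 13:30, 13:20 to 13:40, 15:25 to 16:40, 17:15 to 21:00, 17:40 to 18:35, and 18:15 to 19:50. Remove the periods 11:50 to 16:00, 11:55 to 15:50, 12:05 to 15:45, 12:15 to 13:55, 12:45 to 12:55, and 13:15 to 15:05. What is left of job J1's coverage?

16:00–16:40, 17:15–21:00

First set merges to 12:40–13:45, 15:25–16:40, 17:15–21:00.
Second set merges to 11:50–16:00.
12:40–13:45 lies entirely inside B → drops out.
15:25–16:40 with B removed leaves 16:00–16:40.
17:15–21:00 is untouched.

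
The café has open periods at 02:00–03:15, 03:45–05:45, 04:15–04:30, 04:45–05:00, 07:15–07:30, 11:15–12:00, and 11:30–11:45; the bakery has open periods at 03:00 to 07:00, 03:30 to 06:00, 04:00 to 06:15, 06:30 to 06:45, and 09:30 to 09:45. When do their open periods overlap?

03:00-03:15, 03:45-05:45

Merge the first list: 02:00-03:15, 03:45-05:45, 07:15-07:30, 11:15-12:00.
Merge the second list: 03:00-07:00, 09:30-09:45.
02:00-03:15 meets the second set on 03:00-03:15.
03:45-05:45 meets the second set on 03:45-05:45.
07:15-07:30: no overlap with the second set.
11:15-12:00: no overlap with the second set.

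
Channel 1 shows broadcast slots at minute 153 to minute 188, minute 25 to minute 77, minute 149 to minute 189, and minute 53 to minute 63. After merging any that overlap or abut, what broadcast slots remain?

Sort by start: minute 25 to minute 77, minute 53 to minute 63, minute 149 to minute 189, minute 153 to minute 188.
minute 53 to minute 63 overlaps/touches minute 25 to minute 77 → extend to minute 25 to minute 77.
minute 149 to minute 189 is disjoint → start new block.
minute 153 to minute 188 overlaps/touches minute 149 to minute 189 → extend to minute 149 to minute 189.

minute 25 to minute 77, minute 149 to minute 189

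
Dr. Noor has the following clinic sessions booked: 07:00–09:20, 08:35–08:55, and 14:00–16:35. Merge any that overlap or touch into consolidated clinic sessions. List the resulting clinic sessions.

07:00–09:20, 14:00–16:35

08:35–08:55 overlaps/touches 07:00–09:20 → extend to 07:00–09:20.
14:00–16:35 is disjoint → start new block.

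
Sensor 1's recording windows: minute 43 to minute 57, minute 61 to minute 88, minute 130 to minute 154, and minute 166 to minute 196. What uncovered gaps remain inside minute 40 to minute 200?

After merging, the occupied span is minute 43 to minute 57, minute 61 to minute 88, minute 130 to minute 154, minute 166 to minute 196.
Complement within minute 40 to minute 200: minute 40 to minute 43, minute 57 to minute 61, minute 88 to minute 130, minute 154 to minute 166, minute 196 to minute 200.

minute 40 to minute 43, minute 57 to minute 61, minute 88 to minute 130, minute 154 to minute 166, minute 196 to minute 200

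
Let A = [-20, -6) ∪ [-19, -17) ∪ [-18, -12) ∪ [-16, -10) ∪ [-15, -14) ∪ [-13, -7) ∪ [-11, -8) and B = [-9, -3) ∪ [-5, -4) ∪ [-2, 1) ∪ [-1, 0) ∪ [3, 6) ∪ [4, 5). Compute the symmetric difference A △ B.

[-20, -9) ∪ [-6, -3) ∪ [-2, 1) ∪ [3, 6)

Merge the first list: [-20, -6).
Merge the second list: [-9, -3), [-2, 1), [3, 6).
A but not B: [-20, -9).
B but not A: [-6, -3), [-2, 1), [3, 6).
Combining gives A △ B.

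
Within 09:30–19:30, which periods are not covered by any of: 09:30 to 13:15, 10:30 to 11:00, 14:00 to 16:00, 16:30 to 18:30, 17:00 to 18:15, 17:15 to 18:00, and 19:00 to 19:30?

13:15-14:00, 16:00-16:30, 18:30-19:00

After merging, the occupied span is 09:30-13:15, 14:00-16:00, 16:30-18:30, 19:00-19:30.
Complement within 09:30-19:30: 13:15-14:00, 16:00-16:30, 18:30-19:00.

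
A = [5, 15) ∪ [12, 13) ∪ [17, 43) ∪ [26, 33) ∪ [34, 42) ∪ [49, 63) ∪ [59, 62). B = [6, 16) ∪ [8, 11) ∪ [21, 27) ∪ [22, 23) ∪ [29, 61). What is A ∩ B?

A, merged: [5, 15), [17, 43), [49, 63).
B, merged: [6, 16), [21, 27), [29, 61).
[5, 15) meets the second set on [6, 15).
[17, 43) meets the second set on [21, 27), [29, 43).
[49, 63) meets the second set on [49, 61).

[6, 15) ∪ [21, 27) ∪ [29, 43) ∪ [49, 61)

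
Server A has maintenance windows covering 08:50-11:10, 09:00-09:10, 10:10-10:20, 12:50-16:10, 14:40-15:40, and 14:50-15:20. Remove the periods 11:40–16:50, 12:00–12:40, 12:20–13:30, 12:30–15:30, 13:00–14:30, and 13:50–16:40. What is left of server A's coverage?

First set merges to 08:50-11:10, 12:50-16:10.
Second set merges to 11:40-16:50.
08:50-11:10 is untouched.
12:50-16:10 lies entirely inside B → drops out.

08:50-11:10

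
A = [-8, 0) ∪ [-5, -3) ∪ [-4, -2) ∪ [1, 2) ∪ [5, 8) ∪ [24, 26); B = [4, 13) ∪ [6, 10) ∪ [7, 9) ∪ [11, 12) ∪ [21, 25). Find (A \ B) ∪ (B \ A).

[-8, 0) ∪ [1, 2) ∪ [4, 5) ∪ [8, 13) ∪ [21, 24) ∪ [25, 26)

A, merged: [-8, 0), [1, 2), [5, 8), [24, 26).
B, merged: [4, 13), [21, 25).
A but not B: [-8, 0), [1, 2), [25, 26).
B but not A: [4, 5), [8, 13), [21, 24).
Combining gives A △ B.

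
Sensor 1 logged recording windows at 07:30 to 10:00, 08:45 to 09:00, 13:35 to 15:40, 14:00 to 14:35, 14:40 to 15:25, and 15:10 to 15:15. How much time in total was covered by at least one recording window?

4 h 35 min

Merged: 07:30–10:00, 13:35–15:40.
Lengths: 2 h 30 min + 2 h 5 min = 4 h 35 min.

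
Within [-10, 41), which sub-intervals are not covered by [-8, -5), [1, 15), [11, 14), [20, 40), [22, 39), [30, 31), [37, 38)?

Covered (merged): [-8, -5), [1, 15), [20, 40).
Gaps within [-10, 41): [-10, -8), [-5, 1), [15, 20), [40, 41).

[-10, -8) ∪ [-5, 1) ∪ [15, 20) ∪ [40, 41)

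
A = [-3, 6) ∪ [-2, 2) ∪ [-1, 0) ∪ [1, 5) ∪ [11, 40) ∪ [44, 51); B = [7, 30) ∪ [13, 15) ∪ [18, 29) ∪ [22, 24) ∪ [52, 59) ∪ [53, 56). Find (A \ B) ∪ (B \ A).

Merge the first list: [-3, 6), [11, 40), [44, 51).
Merge the second list: [7, 30), [52, 59).
Only in the first: [-3, 6), [30, 40), [44, 51).
Only in the second: [7, 11), [52, 59).
Together these are the periods covered by exactly one.

[-3, 6) ∪ [7, 11) ∪ [30, 40) ∪ [44, 51) ∪ [52, 59)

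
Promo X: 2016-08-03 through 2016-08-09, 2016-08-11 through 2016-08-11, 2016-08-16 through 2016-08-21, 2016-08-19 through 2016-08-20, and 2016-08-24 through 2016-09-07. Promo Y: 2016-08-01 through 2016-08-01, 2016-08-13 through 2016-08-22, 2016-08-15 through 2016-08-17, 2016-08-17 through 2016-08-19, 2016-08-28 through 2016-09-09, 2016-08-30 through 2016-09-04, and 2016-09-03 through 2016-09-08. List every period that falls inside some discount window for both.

Merge the first list: 2016-08-03 through 2016-08-09, 2016-08-11 through 2016-08-11, 2016-08-16 through 2016-08-21, 2016-08-24 through 2016-09-07.
Merge the second list: 2016-08-01 through 2016-08-01, 2016-08-13 through 2016-08-22, 2016-08-28 through 2016-09-09.
2016-08-03 through 2016-08-09 falls entirely outside B.
2016-08-11 through 2016-08-11 falls entirely outside B.
2016-08-16 through 2016-08-21 overlaps B on 2016-08-16 through 2016-08-21.
2016-08-24 through 2016-09-07 overlaps B on 2016-08-28 through 2016-09-07.

2016-08-16 through 2016-08-21, 2016-08-28 through 2016-09-07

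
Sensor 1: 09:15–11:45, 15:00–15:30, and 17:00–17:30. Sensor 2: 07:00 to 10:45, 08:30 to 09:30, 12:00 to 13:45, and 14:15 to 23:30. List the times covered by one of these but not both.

Merge the second list: 07:00–10:45, 12:00–13:45, 14:15–23:30.
A but not B: 10:45–11:45.
B but not A: 07:00–09:15, 12:00–13:45, 14:15–15:00, 15:30–17:00, 17:30–23:30.
Combining gives A △ B.

07:00–09:15, 10:45–11:45, 12:00–13:45, 14:15–15:00, 15:30–17:00, 17:30–23:30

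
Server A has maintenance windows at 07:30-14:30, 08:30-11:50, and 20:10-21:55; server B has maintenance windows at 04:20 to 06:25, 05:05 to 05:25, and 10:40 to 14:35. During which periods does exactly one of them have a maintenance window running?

04:20-06:25, 07:30-10:40, 14:30-14:35, 20:10-21:55

Merge the first list: 07:30-14:30, 20:10-21:55.
Merge the second list: 04:20-06:25, 10:40-14:35.
A \ B = 07:30-10:40, 20:10-21:55.
B \ A = 04:20-06:25, 14:30-14:35.
Union of the two gives the symmetric difference.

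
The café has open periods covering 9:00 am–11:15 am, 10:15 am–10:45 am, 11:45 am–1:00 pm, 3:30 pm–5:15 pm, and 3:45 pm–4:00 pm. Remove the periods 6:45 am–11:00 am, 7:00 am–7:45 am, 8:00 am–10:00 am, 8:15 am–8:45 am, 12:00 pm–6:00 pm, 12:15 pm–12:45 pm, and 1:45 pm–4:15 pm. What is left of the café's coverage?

Merge the first list: 9:00 am–11:15 am, 11:45 am–1:00 pm, 3:30 pm–5:15 pm.
Merge the second list: 6:45 am–11:00 am, 12:00 pm–6:00 pm.
9:00 am–11:15 am \ B = 11:00 am–11:15 am.
11:45 am–1:00 pm \ B = 11:45 am–12:00 pm.
3:30 pm–5:15 pm: entirely removed.

11:00 am–11:15 am, 11:45 am–12:00 pm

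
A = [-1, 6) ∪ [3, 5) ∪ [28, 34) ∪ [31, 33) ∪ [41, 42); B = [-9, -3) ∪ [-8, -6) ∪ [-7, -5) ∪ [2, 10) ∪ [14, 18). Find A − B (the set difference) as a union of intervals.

[-1, 2) ∪ [28, 34) ∪ [41, 42)

First set merges to [-1, 6), [28, 34), [41, 42).
Second set merges to [-9, -3), [2, 10), [14, 18).
[-1, 6) \ B = [-1, 2).
[28, 34): nothing removed.
[41, 42): nothing removed.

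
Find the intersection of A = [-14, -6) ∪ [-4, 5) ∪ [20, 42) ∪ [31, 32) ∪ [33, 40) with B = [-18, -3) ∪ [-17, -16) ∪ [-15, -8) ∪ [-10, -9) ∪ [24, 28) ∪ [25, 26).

[-14, -6) ∪ [-4, -3) ∪ [24, 28)

Merge the first list: [-14, -6), [-4, 5), [20, 42).
Merge the second list: [-18, -3), [24, 28).
[-14, -6) ∩ B → [-14, -6).
[-4, 5) ∩ B → [-4, -3).
[20, 42) ∩ B → [24, 28).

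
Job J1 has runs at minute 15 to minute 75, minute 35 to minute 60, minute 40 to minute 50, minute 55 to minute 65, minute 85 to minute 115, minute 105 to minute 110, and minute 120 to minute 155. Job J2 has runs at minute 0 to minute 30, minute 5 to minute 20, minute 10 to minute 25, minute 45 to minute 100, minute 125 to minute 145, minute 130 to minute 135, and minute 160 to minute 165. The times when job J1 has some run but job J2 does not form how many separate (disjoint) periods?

A, merged: minute 15 to minute 75, minute 85 to minute 115, minute 120 to minute 155.
B, merged: minute 0 to minute 30, minute 45 to minute 100, minute 125 to minute 145, minute 160 to minute 165.
A \ B = minute 30 to minute 45, minute 100 to minute 115, minute 120 to minute 125, minute 145 to minute 155.
That is 4 disjoint pieces.

4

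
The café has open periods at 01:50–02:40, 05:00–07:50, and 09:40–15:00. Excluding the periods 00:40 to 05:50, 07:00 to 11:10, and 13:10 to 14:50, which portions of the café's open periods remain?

05:50–07:00, 11:10–13:10, 14:50–15:00

01:50–02:40: fully covered by B → removed.
05:00–07:50 minus B → 05:50–07:00.
09:40–15:00 minus B → 11:10–13:10, 14:50–15:00.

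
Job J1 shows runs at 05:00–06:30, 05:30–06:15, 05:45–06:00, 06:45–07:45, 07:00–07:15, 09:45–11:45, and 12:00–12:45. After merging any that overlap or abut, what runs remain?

05:00-06:30, 06:45-07:45, 09:45-11:45, 12:00-12:45

05:30-06:15 overlaps/touches 05:00-06:30 → extend to 05:00-06:30.
05:45-06:00 overlaps/touches 05:00-06:30 → extend to 05:00-06:30.
06:45-07:45 is disjoint → start new block.
07:00-07:15 overlaps/touches 06:45-07:45 → extend to 06:45-07:45.
09:45-11:45 is disjoint → start new block.
12:00-12:45 is disjoint → start new block.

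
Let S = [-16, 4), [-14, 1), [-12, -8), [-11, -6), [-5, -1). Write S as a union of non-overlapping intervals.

[-16, 4)

[-14, 1) overlaps/touches [-16, 4) → extend to [-16, 4).
[-12, -8) overlaps/touches [-16, 4) → extend to [-16, 4).
[-11, -6) overlaps/touches [-16, 4) → extend to [-16, 4).
[-5, -1) overlaps/touches [-16, 4) → extend to [-16, 4).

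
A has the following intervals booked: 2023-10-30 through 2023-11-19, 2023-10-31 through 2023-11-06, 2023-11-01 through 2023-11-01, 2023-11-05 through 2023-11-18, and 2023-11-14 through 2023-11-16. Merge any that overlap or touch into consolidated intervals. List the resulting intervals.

2023-10-31 through 2023-11-06 overlaps/touches 2023-10-30 through 2023-11-19 → extend to 2023-10-30 through 2023-11-19.
2023-11-01 through 2023-11-01 overlaps/touches 2023-10-30 through 2023-11-19 → extend to 2023-10-30 through 2023-11-19.
2023-11-05 through 2023-11-18 overlaps/touches 2023-10-30 through 2023-11-19 → extend to 2023-10-30 through 2023-11-19.
2023-11-14 through 2023-11-16 overlaps/touches 2023-10-30 through 2023-11-19 → extend to 2023-10-30 through 2023-11-19.

2023-10-30 through 2023-11-19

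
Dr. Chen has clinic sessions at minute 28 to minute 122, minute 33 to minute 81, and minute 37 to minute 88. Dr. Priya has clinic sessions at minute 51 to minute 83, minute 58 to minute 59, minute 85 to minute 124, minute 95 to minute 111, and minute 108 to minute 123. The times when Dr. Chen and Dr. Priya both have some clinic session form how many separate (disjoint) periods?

A, merged: minute 28 to minute 122.
B, merged: minute 51 to minute 83, minute 85 to minute 124.
A ∩ B = minute 51 to minute 83, minute 85 to minute 122.
That is 2 disjoint pieces.

2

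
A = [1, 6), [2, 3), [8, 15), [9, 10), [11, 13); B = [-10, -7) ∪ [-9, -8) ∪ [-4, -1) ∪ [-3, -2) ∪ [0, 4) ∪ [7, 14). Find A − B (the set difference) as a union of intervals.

Merge the first list: [1, 6), [8, 15).
Merge the second list: [-10, -7), [-4, -1), [0, 4), [7, 14).
[1, 6) with B removed leaves [4, 6).
[8, 15) with B removed leaves [14, 15).

[4, 6) ∪ [14, 15)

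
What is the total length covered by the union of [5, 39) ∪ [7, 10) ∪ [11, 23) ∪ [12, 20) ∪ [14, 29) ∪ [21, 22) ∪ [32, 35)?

Merged: [5, 39).
Length: 34.

34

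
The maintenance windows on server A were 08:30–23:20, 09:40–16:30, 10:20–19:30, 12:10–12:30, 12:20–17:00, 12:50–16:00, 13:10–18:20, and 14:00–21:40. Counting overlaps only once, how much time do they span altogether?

14 h 50 min

Merged: 08:30–23:20.
Length: 14 h 50 min.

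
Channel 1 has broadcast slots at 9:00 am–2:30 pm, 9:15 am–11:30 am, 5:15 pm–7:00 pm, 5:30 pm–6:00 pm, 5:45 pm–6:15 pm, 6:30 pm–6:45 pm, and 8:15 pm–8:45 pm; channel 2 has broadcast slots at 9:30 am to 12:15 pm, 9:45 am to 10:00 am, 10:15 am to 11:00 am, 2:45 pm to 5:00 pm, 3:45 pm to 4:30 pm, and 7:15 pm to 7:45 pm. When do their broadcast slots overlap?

9:30 am–12:15 pm

Merge the first list: 9:00 am–2:30 pm, 5:15 pm–7:00 pm, 8:15 pm–8:45 pm.
Merge the second list: 9:30 am–12:15 pm, 2:45 pm–5:00 pm, 7:15 pm–7:45 pm.
9:00 am–2:30 pm ∩ B → 9:30 am–12:15 pm.
5:15 pm–7:00 pm meets no B interval.
8:15 pm–8:45 pm meets no B interval.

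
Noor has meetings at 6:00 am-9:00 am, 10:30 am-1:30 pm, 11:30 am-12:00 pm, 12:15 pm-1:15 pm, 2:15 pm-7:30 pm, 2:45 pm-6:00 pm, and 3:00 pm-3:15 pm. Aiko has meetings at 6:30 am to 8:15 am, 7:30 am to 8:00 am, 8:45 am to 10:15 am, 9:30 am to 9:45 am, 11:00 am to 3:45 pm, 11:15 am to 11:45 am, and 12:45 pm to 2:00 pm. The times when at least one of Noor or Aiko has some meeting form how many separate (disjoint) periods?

2

Merge the first list: 6:00 am–9:00 am, 10:30 am–1:30 pm, 2:15 pm–7:30 pm.
Merge the second list: 6:30 am–8:15 am, 8:45 am–10:15 am, 11:00 am–3:45 pm.
A ∪ B = 6:00 am–10:15 am, 10:30 am–7:30 pm.
That is 2 disjoint pieces.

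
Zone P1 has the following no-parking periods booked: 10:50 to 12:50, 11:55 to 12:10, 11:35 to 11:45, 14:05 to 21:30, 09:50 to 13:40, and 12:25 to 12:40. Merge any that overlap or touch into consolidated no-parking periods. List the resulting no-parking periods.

Sort by start: 09:50-13:40, 10:50-12:50, 11:35-11:45, 11:55-12:10, 12:25-12:40, 14:05-21:30.
10:50-12:50 overlaps/touches 09:50-13:40 → extend to 09:50-13:40.
11:35-11:45 overlaps/touches 09:50-13:40 → extend to 09:50-13:40.
11:55-12:10 overlaps/touches 09:50-13:40 → extend to 09:50-13:40.
12:25-12:40 overlaps/touches 09:50-13:40 → extend to 09:50-13:40.
14:05-21:30 is disjoint → start new block.

09:50-13:40, 14:05-21:30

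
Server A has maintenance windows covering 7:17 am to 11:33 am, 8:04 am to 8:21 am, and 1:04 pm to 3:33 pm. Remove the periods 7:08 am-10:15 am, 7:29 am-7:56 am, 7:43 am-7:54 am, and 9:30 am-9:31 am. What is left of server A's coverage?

10:15 am–11:33 am, 1:04 pm–3:33 pm

Merge the first list: 7:17 am–11:33 am, 1:04 pm–3:33 pm.
Merge the second list: 7:08 am–10:15 am.
7:17 am–11:33 am with B removed leaves 10:15 am–11:33 am.
1:04 pm–3:33 pm is untouched.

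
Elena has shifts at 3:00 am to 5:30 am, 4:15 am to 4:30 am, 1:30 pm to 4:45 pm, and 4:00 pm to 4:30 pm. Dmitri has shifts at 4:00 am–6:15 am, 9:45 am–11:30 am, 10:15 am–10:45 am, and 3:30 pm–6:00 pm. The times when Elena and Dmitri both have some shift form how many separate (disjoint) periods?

Merge the first list: 3:00 am-5:30 am, 1:30 pm-4:45 pm.
Merge the second list: 4:00 am-6:15 am, 9:45 am-11:30 am, 3:30 pm-6:00 pm.
A ∩ B = 4:00 am-5:30 am, 3:30 pm-4:45 pm.
That is 2 disjoint pieces.

2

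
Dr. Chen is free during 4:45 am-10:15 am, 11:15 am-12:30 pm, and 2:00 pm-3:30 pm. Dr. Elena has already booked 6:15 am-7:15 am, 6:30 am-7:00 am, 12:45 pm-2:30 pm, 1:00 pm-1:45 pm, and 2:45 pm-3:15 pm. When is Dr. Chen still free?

4:45 am–6:15 am, 7:15 am–10:15 am, 11:15 am–12:30 pm, 2:30 pm–2:45 pm, 3:15 pm–3:30 pm

Second set merges to 6:15 am–7:15 am, 12:45 pm–2:30 pm, 2:45 pm–3:15 pm.
4:45 am–10:15 am minus B → 4:45 am–6:15 am, 7:15 am–10:15 am.
11:15 am–12:30 pm: no B overlap → unchanged.
2:00 pm–3:30 pm minus B → 2:30 pm–2:45 pm, 3:15 pm–3:30 pm.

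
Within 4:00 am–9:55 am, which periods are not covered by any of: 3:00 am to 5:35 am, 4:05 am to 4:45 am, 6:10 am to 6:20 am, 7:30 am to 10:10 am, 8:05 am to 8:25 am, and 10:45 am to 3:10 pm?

5:35 am-6:10 am, 6:20 am-7:30 am

Covered (merged): 3:00 am-5:35 am, 6:10 am-6:20 am, 7:30 am-10:10 am, 10:45 am-3:10 pm.
Uncovered inside 4:00 am-9:55 am: 5:35 am-6:10 am, 6:20 am-7:30 am.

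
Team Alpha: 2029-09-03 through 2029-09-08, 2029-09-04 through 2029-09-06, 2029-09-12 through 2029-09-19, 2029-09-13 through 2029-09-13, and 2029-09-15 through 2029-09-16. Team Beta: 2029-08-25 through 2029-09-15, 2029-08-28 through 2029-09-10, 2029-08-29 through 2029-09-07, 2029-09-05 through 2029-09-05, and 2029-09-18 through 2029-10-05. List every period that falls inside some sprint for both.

2029-09-03 through 2029-09-08, 2029-09-12 through 2029-09-15, 2029-09-18 through 2029-09-19

A, merged: 2029-09-03 through 2029-09-08, 2029-09-12 through 2029-09-19.
B, merged: 2029-08-25 through 2029-09-15, 2029-09-18 through 2029-10-05.
2029-09-03 through 2029-09-08 ∩ B → 2029-09-03 through 2029-09-08.
2029-09-12 through 2029-09-19 ∩ B → 2029-09-12 through 2029-09-15, 2029-09-18 through 2029-09-19.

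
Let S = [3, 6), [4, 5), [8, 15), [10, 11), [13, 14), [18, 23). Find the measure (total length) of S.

Merged: [3, 6), [8, 15), [18, 23).
Lengths: 3 + 7 + 5 = 15.

15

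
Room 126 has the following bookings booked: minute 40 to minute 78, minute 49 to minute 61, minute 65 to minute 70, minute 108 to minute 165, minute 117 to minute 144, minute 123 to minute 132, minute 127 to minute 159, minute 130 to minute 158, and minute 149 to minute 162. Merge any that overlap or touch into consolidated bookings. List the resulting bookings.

minute 49 to minute 61 overlaps/touches minute 40 to minute 78 → extend to minute 40 to minute 78.
minute 65 to minute 70 overlaps/touches minute 40 to minute 78 → extend to minute 40 to minute 78.
minute 108 to minute 165 is disjoint → start new block.
minute 117 to minute 144 overlaps/touches minute 108 to minute 165 → extend to minute 108 to minute 165.
minute 123 to minute 132 overlaps/touches minute 108 to minute 165 → extend to minute 108 to minute 165.
minute 127 to minute 159 overlaps/touches minute 108 to minute 165 → extend to minute 108 to minute 165.
minute 130 to minute 158 overlaps/touches minute 108 to minute 165 → extend to minute 108 to minute 165.
minute 149 to minute 162 overlaps/touches minute 108 to minute 165 → extend to minute 108 to minute 165.

minute 40 to minute 78, minute 108 to minute 165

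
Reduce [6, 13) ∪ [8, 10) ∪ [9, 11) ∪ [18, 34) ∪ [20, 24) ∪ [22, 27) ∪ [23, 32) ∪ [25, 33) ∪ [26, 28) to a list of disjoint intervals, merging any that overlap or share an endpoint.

[8, 10) overlaps/touches [6, 13) → extend to [6, 13).
[9, 11) overlaps/touches [6, 13) → extend to [6, 13).
[18, 34) is disjoint → start new block.
[20, 24) overlaps/touches [18, 34) → extend to [18, 34).
[22, 27) overlaps/touches [18, 34) → extend to [18, 34).
[23, 32) overlaps/touches [18, 34) → extend to [18, 34).
[25, 33) overlaps/touches [18, 34) → extend to [18, 34).
[26, 28) overlaps/touches [18, 34) → extend to [18, 34).

[6, 13) ∪ [18, 34)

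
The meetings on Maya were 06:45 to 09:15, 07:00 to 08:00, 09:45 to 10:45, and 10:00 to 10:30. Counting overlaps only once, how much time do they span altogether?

3 h 30 min

Merged: 06:45-09:15, 09:45-10:45.
Lengths: 2 h 30 min + 1 h = 3 h 30 min.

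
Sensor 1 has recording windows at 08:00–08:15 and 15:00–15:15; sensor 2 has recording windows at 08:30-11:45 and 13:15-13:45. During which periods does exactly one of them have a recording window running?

A \ B = 08:00–08:15, 15:00–15:15.
B \ A = 08:30–11:45, 13:15–13:45.
Union of the two gives the symmetric difference.

08:00–08:15, 08:30–11:45, 13:15–13:45, 15:00–15:15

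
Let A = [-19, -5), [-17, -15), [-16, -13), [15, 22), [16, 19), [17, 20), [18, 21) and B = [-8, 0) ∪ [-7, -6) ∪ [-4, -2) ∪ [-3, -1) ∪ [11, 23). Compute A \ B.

First set merges to [-19, -5), [15, 22).
Second set merges to [-8, 0), [11, 23).
[-19, -5) with B removed leaves [-19, -8).
[15, 22) lies entirely inside B → drops out.

[-19, -8)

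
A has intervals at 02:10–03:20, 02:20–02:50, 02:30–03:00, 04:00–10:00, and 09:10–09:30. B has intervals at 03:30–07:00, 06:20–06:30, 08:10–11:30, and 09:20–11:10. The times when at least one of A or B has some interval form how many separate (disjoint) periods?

A, merged: 02:10–03:20, 04:00–10:00.
B, merged: 03:30–07:00, 08:10–11:30.
A ∪ B = 02:10–03:20, 03:30–11:30.
That is 2 disjoint pieces.

2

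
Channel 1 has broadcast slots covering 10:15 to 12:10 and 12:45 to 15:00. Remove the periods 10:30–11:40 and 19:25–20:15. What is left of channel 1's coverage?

10:15–12:10 with B removed leaves 10:15–10:30, 11:40–12:10.
12:45–15:00 is untouched.

10:15–10:30, 11:40–12:10, 12:45–15:00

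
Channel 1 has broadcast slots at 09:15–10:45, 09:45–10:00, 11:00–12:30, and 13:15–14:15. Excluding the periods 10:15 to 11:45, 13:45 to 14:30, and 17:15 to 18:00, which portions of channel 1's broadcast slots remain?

09:15–10:15, 11:45–12:30, 13:15–13:45

Merge the first list: 09:15–10:45, 11:00–12:30, 13:15–14:15.
09:15–10:45 with B removed leaves 09:15–10:15.
11:00–12:30 with B removed leaves 11:45–12:30.
13:15–14:15 with B removed leaves 13:15–13:45.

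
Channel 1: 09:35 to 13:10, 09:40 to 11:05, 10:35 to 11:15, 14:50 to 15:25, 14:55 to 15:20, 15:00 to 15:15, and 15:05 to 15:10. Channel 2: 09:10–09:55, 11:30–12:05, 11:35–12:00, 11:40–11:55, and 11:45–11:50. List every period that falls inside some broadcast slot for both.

A, merged: 09:35-13:10, 14:50-15:25.
B, merged: 09:10-09:55, 11:30-12:05.
09:35-13:10 ∩ B → 09:35-09:55, 11:30-12:05.
14:50-15:25 meets no B interval.

09:35-09:55, 11:30-12:05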